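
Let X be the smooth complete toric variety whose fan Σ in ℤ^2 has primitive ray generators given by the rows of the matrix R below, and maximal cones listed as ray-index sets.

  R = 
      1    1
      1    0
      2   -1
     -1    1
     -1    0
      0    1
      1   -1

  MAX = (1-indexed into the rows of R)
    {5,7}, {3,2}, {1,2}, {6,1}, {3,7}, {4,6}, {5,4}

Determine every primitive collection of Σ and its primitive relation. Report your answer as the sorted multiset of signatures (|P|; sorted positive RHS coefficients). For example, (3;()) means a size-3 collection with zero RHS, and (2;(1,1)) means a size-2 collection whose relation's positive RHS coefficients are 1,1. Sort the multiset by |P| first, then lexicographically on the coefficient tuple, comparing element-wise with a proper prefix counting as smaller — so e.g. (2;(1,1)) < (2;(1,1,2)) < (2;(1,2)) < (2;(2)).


14 collections generate NE(X_Σ); each relation:

  P = {2,5}:  v_{2} + v_{5} = 0  →  sig = (2;())
  P = {4,7}:  v_{4} + v_{7} = 0  →  sig = (2;())
  P = {1,5}:  v_{1} + v_{5} = v_{6}  →  sig = (2;(1))
  P = {2,4}:  v_{2} + v_{4} = v_{6}  →  sig = (2;(1))
  P = {2,6}:  v_{2} + v_{6} = v_{1}  →  sig = (2;(1))
  P = {2,7}:  v_{2} + v_{7} = v_{3}  →  sig = (2;(1))
  P = {3,4}:  v_{3} + v_{4} = v_{2}  →  sig = (2;(1))
  P = {3,5}:  v_{3} + v_{5} = v_{7}  →  sig = (2;(1))
  P = {5,6}:  v_{5} + v_{6} = v_{4}  →  sig = (2;(1))
  P = {6,7}:  v_{6} + v_{7} = v_{2}  →  sig = (2;(1))
  P = {1,4}:  v_{1} + v_{4} = 2·v_{6}  →  sig = (2;(2))
  P = {1,7}:  v_{1} + v_{7} = 2·v_{2}  →  sig = (2;(2))
  P = {3,6}:  v_{3} + v_{6} = 2·v_{2}  →  sig = (2;(2))
  P = {1,3}:  v_{1} + v_{3} = 3·v_{2}  →  sig = (2;(3))

Signatures (|P|; sorted positive RHS coefficients), sorted:
    |P|=2: 14 collections, coeffs (), (), (1), (1), (1), (1), (1), (1), (1), (1), (2), (2), (2), (3)


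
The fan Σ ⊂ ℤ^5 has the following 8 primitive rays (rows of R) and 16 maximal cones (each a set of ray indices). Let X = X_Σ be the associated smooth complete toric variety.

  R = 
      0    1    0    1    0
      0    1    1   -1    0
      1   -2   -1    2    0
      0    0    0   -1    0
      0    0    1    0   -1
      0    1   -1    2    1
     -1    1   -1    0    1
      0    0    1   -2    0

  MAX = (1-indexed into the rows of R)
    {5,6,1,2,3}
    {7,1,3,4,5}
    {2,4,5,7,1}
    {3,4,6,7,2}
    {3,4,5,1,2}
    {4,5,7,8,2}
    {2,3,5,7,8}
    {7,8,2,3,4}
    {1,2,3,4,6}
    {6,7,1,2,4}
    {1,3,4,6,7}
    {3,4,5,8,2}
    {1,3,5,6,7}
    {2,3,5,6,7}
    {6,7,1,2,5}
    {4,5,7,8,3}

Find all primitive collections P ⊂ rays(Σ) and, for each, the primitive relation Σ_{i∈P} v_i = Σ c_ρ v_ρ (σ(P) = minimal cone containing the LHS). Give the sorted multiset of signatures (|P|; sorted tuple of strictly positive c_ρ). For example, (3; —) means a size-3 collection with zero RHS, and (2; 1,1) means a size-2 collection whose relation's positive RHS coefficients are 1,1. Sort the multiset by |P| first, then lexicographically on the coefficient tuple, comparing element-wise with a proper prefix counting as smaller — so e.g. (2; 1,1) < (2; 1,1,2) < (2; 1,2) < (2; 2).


Δ(Σ) — 8 vertices, 5 min non-faces:

  P={1,8}:  v_{1} + v_{8} = v_{2}  ⇒ sig = (2; 1)
  P={6,8}:  v_{6} + v_{8} = 2·v_{2} + v_{3} + v_{7}  ⇒ sig = (2; 1,1,2)
  P={4,5,6}:  v_{4} + v_{5} + v_{6} = v_{1}  ⇒ sig = (3; 1)
  P={1,2,3,7}:  v_{1} + v_{2} + v_{3} + v_{7} = v_{6}  ⇒ sig = (4; 1)
  P={2,3,4,5,7}:  v_{2} + v_{3} + v_{4} + v_{5} + v_{7} = 0  ⇒ sig = (5; —)

Sorted signature multiset PRS(X):
    (2; 1)
    (2; 1,1,2)
    (3; 1)
    (4; 1)
    (5; —)


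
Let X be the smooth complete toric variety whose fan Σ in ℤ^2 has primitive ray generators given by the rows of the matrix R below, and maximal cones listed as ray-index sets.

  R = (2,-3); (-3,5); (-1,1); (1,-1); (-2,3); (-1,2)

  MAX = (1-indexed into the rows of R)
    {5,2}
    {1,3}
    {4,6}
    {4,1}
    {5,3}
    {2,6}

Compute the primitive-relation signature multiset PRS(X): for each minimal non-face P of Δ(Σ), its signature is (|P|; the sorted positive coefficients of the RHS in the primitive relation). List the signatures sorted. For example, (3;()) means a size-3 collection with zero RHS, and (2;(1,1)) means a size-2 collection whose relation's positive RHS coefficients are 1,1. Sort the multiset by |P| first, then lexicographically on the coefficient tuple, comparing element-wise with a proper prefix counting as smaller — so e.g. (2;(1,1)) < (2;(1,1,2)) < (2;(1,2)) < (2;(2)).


The 9 primitive collections of Σ (r=6, n=2):

  P = {1,5}:  v_{1} + v_{5} = 0  ⟹  sig = (2;())
  P = {3,4}:  v_{3} + v_{4} = 0  ⟹  sig = (2;())
  P = {1,2}:  v_{1} + v_{2} = v_{6}  ⟹  sig = (2;(1))
  P = {1,6}:  v_{1} + v_{6} = v_{4}  ⟹  sig = (2;(1))
  P = {3,6}:  v_{3} + v_{6} = v_{5}  ⟹  sig = (2;(1))
  P = {4,5}:  v_{4} + v_{5} = v_{6}  ⟹  sig = (2;(1))
  P = {5,6}:  v_{5} + v_{6} = v_{2}  ⟹  sig = (2;(1))
  P = {2,3}:  v_{2} + v_{3} = 2·v_{5}  ⟹  sig = (2;(2))
  P = {2,4}:  v_{2} + v_{4} = 2·v_{6}  ⟹  sig = (2;(2))

Signatures (|P|; sorted positive RHS coefficients), sorted:
{ (2;()) ×2,  (2;(1)) ×5,  (2;(2)) ×2 }


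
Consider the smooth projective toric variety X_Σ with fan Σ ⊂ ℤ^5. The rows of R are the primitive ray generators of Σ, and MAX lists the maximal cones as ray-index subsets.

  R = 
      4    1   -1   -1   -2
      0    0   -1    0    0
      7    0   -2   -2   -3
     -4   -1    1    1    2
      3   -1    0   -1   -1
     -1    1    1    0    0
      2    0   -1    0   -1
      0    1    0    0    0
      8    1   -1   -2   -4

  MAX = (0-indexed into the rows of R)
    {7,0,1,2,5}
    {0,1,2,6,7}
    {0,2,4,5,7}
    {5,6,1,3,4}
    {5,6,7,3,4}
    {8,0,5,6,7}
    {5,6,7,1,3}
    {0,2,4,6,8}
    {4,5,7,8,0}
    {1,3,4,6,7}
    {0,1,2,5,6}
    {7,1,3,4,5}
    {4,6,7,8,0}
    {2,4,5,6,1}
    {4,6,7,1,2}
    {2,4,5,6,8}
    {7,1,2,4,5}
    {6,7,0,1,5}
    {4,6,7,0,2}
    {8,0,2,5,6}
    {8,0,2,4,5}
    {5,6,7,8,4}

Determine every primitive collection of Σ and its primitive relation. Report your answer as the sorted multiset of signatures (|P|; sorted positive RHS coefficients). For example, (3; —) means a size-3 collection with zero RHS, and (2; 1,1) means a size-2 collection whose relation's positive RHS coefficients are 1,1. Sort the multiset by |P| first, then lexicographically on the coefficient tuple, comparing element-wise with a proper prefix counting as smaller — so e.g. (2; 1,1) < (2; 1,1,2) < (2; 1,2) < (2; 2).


9 minimal non-faces of Δ(Σ) (on 9 rays):

  P={0,3}:  v_{0} + v_{3} = 0 ; sig = (2; —)
  P={2,3}:  v_{2} + v_{3} = v_{1} + v_{4} ; sig = (2; 1,1)
  P={1,8}:  v_{1} + v_{8} = v_{2} + v_{5} + v_{6} ; sig = (2; 1,1,1)
  P={3,8}:  v_{3} + v_{8} = v_{4} + v_{5} + v_{6} ; sig = (2; 1,1,1)
  P={0,1,4}:  v_{0} + v_{1} + v_{4} = v_{2} ; sig = (3; 1)
  P={2,7,8}:  v_{2} + v_{7} + v_{8} = 3·v_{0} + v_{4} ; sig = (3; 1,3)
  P={0,4,5,6}:  v_{0} + v_{4} + v_{5} + v_{6} = v_{8} ; sig = (4; 1)
  P={2,5,6,7}:  v_{2} + v_{5} + v_{6} + v_{7} = 2·v_{0} ; sig = (4; 2)
  P={1,4,5,6,7}:  v_{1} + v_{4} + v_{5} + v_{6} + v_{7} = v_{0} ; sig = (5; 1)

so the primitive-relation signature multiset is
[(2; —), (2; 1,1), (2; 1,1,1), (2; 1,1,1), (3; 1), (3; 1,3), (4; 1), (4; 2), (5; 1)]


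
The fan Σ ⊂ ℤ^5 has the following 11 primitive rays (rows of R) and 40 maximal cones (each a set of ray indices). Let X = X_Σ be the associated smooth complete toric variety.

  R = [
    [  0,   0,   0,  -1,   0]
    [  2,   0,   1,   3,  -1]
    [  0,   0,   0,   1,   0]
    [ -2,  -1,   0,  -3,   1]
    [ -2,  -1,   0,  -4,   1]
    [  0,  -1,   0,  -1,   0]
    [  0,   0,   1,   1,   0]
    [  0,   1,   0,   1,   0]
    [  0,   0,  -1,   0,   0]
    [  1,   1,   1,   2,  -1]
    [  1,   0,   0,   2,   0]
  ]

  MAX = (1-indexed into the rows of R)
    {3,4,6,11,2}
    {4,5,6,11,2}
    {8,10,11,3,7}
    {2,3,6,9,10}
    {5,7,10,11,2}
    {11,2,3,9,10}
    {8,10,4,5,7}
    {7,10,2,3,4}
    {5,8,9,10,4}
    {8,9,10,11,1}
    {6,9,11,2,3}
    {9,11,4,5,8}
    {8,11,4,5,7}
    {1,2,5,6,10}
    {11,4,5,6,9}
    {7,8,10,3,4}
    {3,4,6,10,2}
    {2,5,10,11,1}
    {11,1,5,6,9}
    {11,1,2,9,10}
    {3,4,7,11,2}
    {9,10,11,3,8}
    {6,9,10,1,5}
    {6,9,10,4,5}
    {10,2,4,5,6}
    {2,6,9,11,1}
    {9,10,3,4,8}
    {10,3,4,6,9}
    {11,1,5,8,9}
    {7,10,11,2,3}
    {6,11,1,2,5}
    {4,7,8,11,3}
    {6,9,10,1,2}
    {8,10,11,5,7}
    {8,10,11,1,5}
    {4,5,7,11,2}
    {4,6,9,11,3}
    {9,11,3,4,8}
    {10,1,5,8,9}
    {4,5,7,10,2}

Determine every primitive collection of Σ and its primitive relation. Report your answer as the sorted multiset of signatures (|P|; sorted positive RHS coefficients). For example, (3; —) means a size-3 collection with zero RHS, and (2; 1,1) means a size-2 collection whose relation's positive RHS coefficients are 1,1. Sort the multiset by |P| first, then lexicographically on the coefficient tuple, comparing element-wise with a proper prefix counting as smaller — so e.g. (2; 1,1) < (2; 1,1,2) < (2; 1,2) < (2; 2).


Minimal non-faces — 13 found among 11 rays, 40 max cones:

  P={1,3}:  v_{1} + v_{3} = 0  →  sig = (2; —)
  P={6,8}:  v_{6} + v_{8} = 0  →  sig = (2; —)
  P={1,4}:  v_{1} + v_{4} = v_{5}  →  sig = (2; 1)
  P={3,5}:  v_{3} + v_{5} = v_{4}  →  sig = (2; 1)
  P={7,9}:  v_{7} + v_{9} = v_{3}  →  sig = (2; 1)
  P={2,8}:  v_{2} + v_{8} = v_{10} + v_{11}  →  sig = (2; 1,1)
  P={6,7}:  v_{6} + v_{7} = v_{2} + v_{4}  →  sig = (2; 1,1)
  P={1,7}:  v_{1} + v_{7} = v_{5} + v_{10} + v_{11}  →  sig = (2; 1,1,1)
  P={2,5,9}:  v_{2} + v_{5} + v_{9} = v_{6}  →  sig = (3; 1)
  P={4,10,11}:  v_{4} + v_{10} + v_{11} = v_{7}  →  sig = (3; 1)
  P={6,10,11}:  v_{6} + v_{10} + v_{11} = v_{2}  →  sig = (3; 1)
  P={2,4,9}:  v_{2} + v_{4} + v_{9} = v_{3} + v_{6}  →  sig = (3; 1,1)
  P={5,9,10,11}:  v_{5} + v_{9} + v_{10} + v_{11} = 0  →  sig = (4; —)

Sorted signature multiset PRS(X):
    |P|=2: 8 collections, coeffs (), (), (1), (1), (1), (1,1), (1,1), (1,1,1)
    |P|=3: 4 collections, coeffs (1), (1), (1), (1,1)
    |P|=4: 1 collection, coeffs ()


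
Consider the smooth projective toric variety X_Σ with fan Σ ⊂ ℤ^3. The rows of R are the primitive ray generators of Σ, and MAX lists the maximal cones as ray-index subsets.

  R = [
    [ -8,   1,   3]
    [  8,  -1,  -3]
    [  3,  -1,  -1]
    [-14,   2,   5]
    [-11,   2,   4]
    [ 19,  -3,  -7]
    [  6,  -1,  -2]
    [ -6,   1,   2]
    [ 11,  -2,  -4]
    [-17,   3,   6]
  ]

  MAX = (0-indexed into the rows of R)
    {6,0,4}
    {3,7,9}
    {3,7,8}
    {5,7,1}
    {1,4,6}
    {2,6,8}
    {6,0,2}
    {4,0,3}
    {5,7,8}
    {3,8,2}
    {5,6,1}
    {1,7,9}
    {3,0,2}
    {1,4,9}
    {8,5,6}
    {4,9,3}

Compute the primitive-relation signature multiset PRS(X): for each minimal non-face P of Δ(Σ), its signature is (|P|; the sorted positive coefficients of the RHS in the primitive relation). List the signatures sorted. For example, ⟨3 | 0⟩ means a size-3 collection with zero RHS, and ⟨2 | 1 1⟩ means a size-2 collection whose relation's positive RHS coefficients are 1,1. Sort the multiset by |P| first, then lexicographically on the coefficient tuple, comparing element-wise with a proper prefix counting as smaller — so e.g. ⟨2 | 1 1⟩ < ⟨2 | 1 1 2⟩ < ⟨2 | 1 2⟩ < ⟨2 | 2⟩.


Σ has 21 primitive collections:

  P={0,1}:  v_{0} + v_{1} = 0  so sig = ⟨2 | 0⟩
  P={4,8}:  v_{4} + v_{8} = 0  so sig = ⟨2 | 0⟩
  P={6,7}:  v_{6} + v_{7} = 0  so sig = ⟨2 | 0⟩
  P={0,5}:  v_{0} + v_{5} = v_{8}  so sig = ⟨2 | 1⟩
  P={0,7}:  v_{0} + v_{7} = v_{3}  so sig = ⟨2 | 1⟩
  P={0,8}:  v_{0} + v_{8} = v_{2}  so sig = ⟨2 | 1⟩
  P={1,2}:  v_{1} + v_{2} = v_{8}  so sig = ⟨2 | 1⟩
  P={1,3}:  v_{1} + v_{3} = v_{7}  so sig = ⟨2 | 1⟩
  P={1,8}:  v_{1} + v_{8} = v_{5}  so sig = ⟨2 | 1⟩
  P={2,4}:  v_{2} + v_{4} = v_{0}  so sig = ⟨2 | 1⟩
  P={2,9}:  v_{2} + v_{9} = v_{3}  so sig = ⟨2 | 1⟩
  P={3,6}:  v_{3} + v_{6} = v_{0}  so sig = ⟨2 | 1⟩
  P={4,5}:  v_{4} + v_{5} = v_{1}  so sig = ⟨2 | 1⟩
  P={4,7}:  v_{4} + v_{7} = v_{9}  so sig = ⟨2 | 1⟩
  P={6,9}:  v_{6} + v_{9} = v_{4}  so sig = ⟨2 | 1⟩
  P={8,9}:  v_{8} + v_{9} = v_{7}  so sig = ⟨2 | 1⟩
  P={0,9}:  v_{0} + v_{9} = v_{3} + v_{4}  so sig = ⟨2 | 1 1⟩
  P={2,7}:  v_{2} + v_{7} = v_{3} + v_{8}  so sig = ⟨2 | 1 1⟩
  P={3,5}:  v_{3} + v_{5} = v_{7} + v_{8}  so sig = ⟨2 | 1 1⟩
  P={5,9}:  v_{5} + v_{9} = v_{1} + v_{7}  so sig = ⟨2 | 1 1⟩
  P={2,5}:  v_{2} + v_{5} = 2·v_{8}  so sig = ⟨2 | 2⟩

Hence PRS(X_Σ) =
    ⟨2 | 0⟩
    ⟨2 | 0⟩
    ⟨2 | 0⟩
    ⟨2 | 1⟩
    ⟨2 | 1⟩
    ⟨2 | 1⟩
    ⟨2 | 1⟩
    ⟨2 | 1⟩
    ⟨2 | 1⟩
    ⟨2 | 1⟩
    ⟨2 | 1⟩
    ⟨2 | 1⟩
    ⟨2 | 1⟩
    ⟨2 | 1⟩
    ⟨2 | 1⟩
    ⟨2 | 1⟩
    ⟨2 | 1 1⟩
    ⟨2 | 1 1⟩
    ⟨2 | 1 1⟩
    ⟨2 | 1 1⟩
    ⟨2 | 2⟩


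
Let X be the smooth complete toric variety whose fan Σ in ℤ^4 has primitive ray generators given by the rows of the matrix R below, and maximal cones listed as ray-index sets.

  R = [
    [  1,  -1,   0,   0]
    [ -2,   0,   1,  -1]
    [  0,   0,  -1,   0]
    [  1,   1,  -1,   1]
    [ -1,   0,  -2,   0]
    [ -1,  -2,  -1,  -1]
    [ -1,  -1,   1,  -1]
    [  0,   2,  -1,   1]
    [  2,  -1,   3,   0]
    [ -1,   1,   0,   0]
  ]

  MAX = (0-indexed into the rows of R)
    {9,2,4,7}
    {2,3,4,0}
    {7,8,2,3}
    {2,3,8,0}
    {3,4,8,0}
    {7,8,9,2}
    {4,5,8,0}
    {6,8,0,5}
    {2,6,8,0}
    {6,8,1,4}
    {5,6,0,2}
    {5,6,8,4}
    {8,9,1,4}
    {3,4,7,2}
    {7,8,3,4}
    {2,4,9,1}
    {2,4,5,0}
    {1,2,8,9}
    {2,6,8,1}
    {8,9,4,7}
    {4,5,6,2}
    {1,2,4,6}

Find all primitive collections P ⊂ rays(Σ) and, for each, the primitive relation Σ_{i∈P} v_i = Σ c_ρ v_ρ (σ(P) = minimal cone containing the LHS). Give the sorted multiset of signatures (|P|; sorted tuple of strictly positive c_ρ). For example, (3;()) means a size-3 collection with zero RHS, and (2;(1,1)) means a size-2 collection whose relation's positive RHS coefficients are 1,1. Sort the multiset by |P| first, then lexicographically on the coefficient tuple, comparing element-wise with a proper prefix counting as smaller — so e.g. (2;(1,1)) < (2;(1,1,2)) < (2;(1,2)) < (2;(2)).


16 minimal non-faces of Δ(Σ) (on 10 rays):

  • {0,9}:  v_{0} + v_{9} = 0 — sig = (2;())
  • {3,6}:  v_{3} + v_{6} = 0 — sig = (2;())
  • {0,1}:  v_{0} + v_{1} = v_{6} — sig = (2;(1))
  • {0,7}:  v_{0} + v_{7} = v_{3} — sig = (2;(1))
  • {1,3}:  v_{1} + v_{3} = v_{9} — sig = (2;(1))
  • {3,9}:  v_{3} + v_{9} = v_{7} — sig = (2;(1))
  • {5,7}:  v_{5} + v_{7} = v_{4} — sig = (2;(1))
  • {6,7}:  v_{6} + v_{7} = v_{9} — sig = (2;(1))
  • {6,9}:  v_{6} + v_{9} = v_{1} — sig = (2;(1))
  • {3,5}:  v_{3} + v_{5} = v_{0} + v_{4} — sig = (2;(1,1))
  • {5,9}:  v_{5} + v_{9} = v_{4} + v_{6} — sig = (2;(1,1))
  • {1,5}:  v_{1} + v_{5} = v_{4} + 2·v_{6} — sig = (2;(1,2))
  • {1,7}:  v_{1} + v_{7} = 2·v_{9} — sig = (2;(2))
  • {0,4,6}:  v_{0} + v_{4} + v_{6} = v_{5} — sig = (3;(1))
  • {2,4,8}:  v_{2} + v_{4} + v_{8} = v_{0} — sig = (3;(1))
  • {2,5,8}:  v_{2} + v_{5} + v_{8} = 2·v_{0} + v_{6} — sig = (3;(1,2))

Hence PRS(X_Σ) =
    |P|=2: 13 collections, coeffs (), (), (1), (1), (1), (1), (1), (1), (1), (1,1), (1,1), (1,2), (2)
    |P|=3: 3 collections, coeffs (1), (1), (1,2)


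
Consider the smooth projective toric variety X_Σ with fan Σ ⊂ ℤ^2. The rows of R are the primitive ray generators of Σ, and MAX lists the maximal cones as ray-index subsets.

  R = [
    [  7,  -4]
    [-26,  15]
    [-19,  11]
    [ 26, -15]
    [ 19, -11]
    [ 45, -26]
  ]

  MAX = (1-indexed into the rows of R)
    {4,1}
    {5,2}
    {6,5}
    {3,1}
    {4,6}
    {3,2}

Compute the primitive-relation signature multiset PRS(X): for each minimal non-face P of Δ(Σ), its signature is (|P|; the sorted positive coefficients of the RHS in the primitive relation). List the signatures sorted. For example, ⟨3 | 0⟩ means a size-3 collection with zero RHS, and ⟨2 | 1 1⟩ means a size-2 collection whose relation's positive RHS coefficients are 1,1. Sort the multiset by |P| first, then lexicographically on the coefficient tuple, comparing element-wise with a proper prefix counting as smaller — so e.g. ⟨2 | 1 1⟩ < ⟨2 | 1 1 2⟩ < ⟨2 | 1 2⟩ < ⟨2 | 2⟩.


|primitive collections| = 9. Relations:

  • {2,4}:  v_{2} + v_{4} = 0  ⟹  sig = ⟨2 | 0⟩
  • {3,5}:  v_{3} + v_{5} = 0  ⟹  sig = ⟨2 | 0⟩
  • {1,2}:  v_{1} + v_{2} = v_{3}  ⟹  sig = ⟨2 | 1⟩
  • {1,5}:  v_{1} + v_{5} = v_{4}  ⟹  sig = ⟨2 | 1⟩
  • {2,6}:  v_{2} + v_{6} = v_{5}  ⟹  sig = ⟨2 | 1⟩
  • {3,4}:  v_{3} + v_{4} = v_{1}  ⟹  sig = ⟨2 | 1⟩
  • {3,6}:  v_{3} + v_{6} = v_{4}  ⟹  sig = ⟨2 | 1⟩
  • {4,5}:  v_{4} + v_{5} = v_{6}  ⟹  sig = ⟨2 | 1⟩
  • {1,6}:  v_{1} + v_{6} = 2·v_{4}  ⟹  sig = ⟨2 | 2⟩

Signatures (|P|; sorted positive RHS coefficients), sorted:
    |P|=2: 9 collections, coeffs (), (), (1), (1), (1), (1), (1), (1), (2)


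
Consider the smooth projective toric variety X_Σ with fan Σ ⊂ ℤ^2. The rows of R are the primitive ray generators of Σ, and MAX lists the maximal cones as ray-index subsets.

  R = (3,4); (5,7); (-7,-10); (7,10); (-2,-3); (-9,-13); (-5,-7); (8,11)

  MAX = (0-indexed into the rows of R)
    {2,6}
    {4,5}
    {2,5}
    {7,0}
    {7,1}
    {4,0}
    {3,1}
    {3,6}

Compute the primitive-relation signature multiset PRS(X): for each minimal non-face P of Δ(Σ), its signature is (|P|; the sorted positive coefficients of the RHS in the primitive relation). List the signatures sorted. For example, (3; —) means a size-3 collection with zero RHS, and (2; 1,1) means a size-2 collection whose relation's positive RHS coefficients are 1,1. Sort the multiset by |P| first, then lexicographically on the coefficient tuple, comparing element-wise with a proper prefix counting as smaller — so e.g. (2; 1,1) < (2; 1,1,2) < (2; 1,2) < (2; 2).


20 collections generate NE(X_Σ); each relation:

  • {1,6}:  v_{1} + v_{6} = 0  ⟹  sig = (2; —)
  • {2,3}:  v_{2} + v_{3} = 0  ⟹  sig = (2; —)
  • {0,1}:  v_{0} + v_{1} = v_{7}  ⟹  sig = (2; 1)
  • {0,6}:  v_{0} + v_{6} = v_{4}  ⟹  sig = (2; 1)
  • {1,2}:  v_{1} + v_{2} = v_{4}  ⟹  sig = (2; 1)
  • {1,4}:  v_{1} + v_{4} = v_{0}  ⟹  sig = (2; 1)
  • {2,4}:  v_{2} + v_{4} = v_{5}  ⟹  sig = (2; 1)
  • {3,4}:  v_{3} + v_{4} = v_{1}  ⟹  sig = (2; 1)
  • {3,5}:  v_{3} + v_{5} = v_{4}  ⟹  sig = (2; 1)
  • {4,6}:  v_{4} + v_{6} = v_{2}  ⟹  sig = (2; 1)
  • {6,7}:  v_{6} + v_{7} = v_{0}  ⟹  sig = (2; 1)
  • {2,7}:  v_{2} + v_{7} = v_{0} + v_{4}  ⟹  sig = (2; 1,1)
  • {5,7}:  v_{5} + v_{7} = v_{0} + 2·v_{4}  ⟹  sig = (2; 1,2)
  • {0,2}:  v_{0} + v_{2} = 2·v_{4}  ⟹  sig = (2; 2)
  • {0,3}:  v_{0} + v_{3} = 2·v_{1}  ⟹  sig = (2; 2)
  • {1,5}:  v_{1} + v_{5} = 2·v_{4}  ⟹  sig = (2; 2)
  • {4,7}:  v_{4} + v_{7} = 2·v_{0}  ⟹  sig = (2; 2)
  • {5,6}:  v_{5} + v_{6} = 2·v_{2}  ⟹  sig = (2; 2)
  • {0,5}:  v_{0} + v_{5} = 3·v_{4}  ⟹  sig = (2; 3)
  • {3,7}:  v_{3} + v_{7} = 3·v_{1}  ⟹  sig = (2; 3)

Signatures (|P|; sorted positive RHS coefficients), sorted:
{ (2; —) ×2,  (2; 1) ×9,  (2; 1,1),  (2; 1,2),  (2; 2) ×5,  (2; 3) ×2 }


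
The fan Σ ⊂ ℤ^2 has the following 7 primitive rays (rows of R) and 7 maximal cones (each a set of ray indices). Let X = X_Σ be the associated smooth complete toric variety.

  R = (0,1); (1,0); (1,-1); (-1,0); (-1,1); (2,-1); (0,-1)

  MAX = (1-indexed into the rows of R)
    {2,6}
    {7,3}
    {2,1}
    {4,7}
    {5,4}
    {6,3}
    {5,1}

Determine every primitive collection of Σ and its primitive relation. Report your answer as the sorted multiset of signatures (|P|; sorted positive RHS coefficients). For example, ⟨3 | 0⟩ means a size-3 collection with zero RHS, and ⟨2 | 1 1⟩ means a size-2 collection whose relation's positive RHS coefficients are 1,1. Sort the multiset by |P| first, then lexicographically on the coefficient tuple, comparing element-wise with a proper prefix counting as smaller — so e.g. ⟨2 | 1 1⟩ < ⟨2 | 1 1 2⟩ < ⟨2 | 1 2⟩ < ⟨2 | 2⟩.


Σ has 14 primitive collections:

  P={1,7}:  v_{1} + v_{7} = 0  →  sig = ⟨2 | 0⟩
  P={2,4}:  v_{2} + v_{4} = 0  →  sig = ⟨2 | 0⟩
  P={3,5}:  v_{3} + v_{5} = 0  →  sig = ⟨2 | 0⟩
  P={1,3}:  v_{1} + v_{3} = v_{2}  →  sig = ⟨2 | 1⟩
  P={1,4}:  v_{1} + v_{4} = v_{5}  →  sig = ⟨2 | 1⟩
  P={2,3}:  v_{2} + v_{3} = v_{6}  →  sig = ⟨2 | 1⟩
  P={2,5}:  v_{2} + v_{5} = v_{1}  →  sig = ⟨2 | 1⟩
  P={2,7}:  v_{2} + v_{7} = v_{3}  →  sig = ⟨2 | 1⟩
  P={3,4}:  v_{3} + v_{4} = v_{7}  →  sig = ⟨2 | 1⟩
  P={4,6}:  v_{4} + v_{6} = v_{3}  →  sig = ⟨2 | 1⟩
  P={5,6}:  v_{5} + v_{6} = v_{2}  →  sig = ⟨2 | 1⟩
  P={5,7}:  v_{5} + v_{7} = v_{4}  →  sig = ⟨2 | 1⟩
  P={1,6}:  v_{1} + v_{6} = 2·v_{2}  →  sig = ⟨2 | 2⟩
  P={6,7}:  v_{6} + v_{7} = 2·v_{3}  →  sig = ⟨2 | 2⟩

Sorted signature multiset PRS(X):
[⟨2 | 0⟩, ⟨2 | 0⟩, ⟨2 | 0⟩, ⟨2 | 1⟩, ⟨2 | 1⟩, ⟨2 | 1⟩, ⟨2 | 1⟩, ⟨2 | 1⟩, ⟨2 | 1⟩, ⟨2 | 1⟩, ⟨2 | 1⟩, ⟨2 | 1⟩, ⟨2 | 2⟩, ⟨2 | 2⟩]


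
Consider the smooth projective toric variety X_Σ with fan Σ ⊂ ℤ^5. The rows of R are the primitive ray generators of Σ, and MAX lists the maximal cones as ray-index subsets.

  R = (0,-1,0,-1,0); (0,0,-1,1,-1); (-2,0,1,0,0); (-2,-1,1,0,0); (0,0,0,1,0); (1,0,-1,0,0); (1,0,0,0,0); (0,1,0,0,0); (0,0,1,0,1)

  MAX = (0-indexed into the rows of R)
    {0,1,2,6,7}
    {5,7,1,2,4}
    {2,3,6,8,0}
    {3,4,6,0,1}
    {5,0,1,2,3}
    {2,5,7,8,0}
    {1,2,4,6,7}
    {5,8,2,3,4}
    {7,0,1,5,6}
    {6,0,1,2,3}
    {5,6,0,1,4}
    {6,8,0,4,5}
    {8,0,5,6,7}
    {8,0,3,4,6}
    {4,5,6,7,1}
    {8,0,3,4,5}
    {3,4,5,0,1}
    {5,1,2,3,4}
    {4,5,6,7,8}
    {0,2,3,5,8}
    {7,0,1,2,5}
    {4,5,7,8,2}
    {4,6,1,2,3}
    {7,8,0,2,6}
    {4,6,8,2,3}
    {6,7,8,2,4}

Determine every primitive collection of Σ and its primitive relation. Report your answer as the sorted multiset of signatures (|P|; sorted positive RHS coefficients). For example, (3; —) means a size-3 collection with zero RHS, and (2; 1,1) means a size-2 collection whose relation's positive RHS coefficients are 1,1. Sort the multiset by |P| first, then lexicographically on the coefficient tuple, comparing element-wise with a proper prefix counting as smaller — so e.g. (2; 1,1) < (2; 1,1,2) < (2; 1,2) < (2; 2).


The 6 primitive collections of Σ (r=9, n=5):

  {1,8}:  v_{1} + v_{8} = v_{4}  ⇒ sig = (2; 1)
  {3,7}:  v_{3} + v_{7} = v_{2}  ⇒ sig = (2; 1)
  {0,4,7}:  v_{0} + v_{4} + v_{7} = 0  ⇒ sig = (3; —)
  {2,5,6}:  v_{2} + v_{5} + v_{6} = 0  ⇒ sig = (3; —)
  {0,2,4}:  v_{0} + v_{2} + v_{4} = v_{3}  ⇒ sig = (3; 1)
  {3,5,6}:  v_{3} + v_{5} + v_{6} = v_{0} + v_{4}  ⇒ sig = (3; 1,1)

Hence PRS(X_Σ) =
    |P|=2: 2 collections, coeffs (1), (1)
    |P|=3: 4 collections, coeffs (), (), (1), (1,1)


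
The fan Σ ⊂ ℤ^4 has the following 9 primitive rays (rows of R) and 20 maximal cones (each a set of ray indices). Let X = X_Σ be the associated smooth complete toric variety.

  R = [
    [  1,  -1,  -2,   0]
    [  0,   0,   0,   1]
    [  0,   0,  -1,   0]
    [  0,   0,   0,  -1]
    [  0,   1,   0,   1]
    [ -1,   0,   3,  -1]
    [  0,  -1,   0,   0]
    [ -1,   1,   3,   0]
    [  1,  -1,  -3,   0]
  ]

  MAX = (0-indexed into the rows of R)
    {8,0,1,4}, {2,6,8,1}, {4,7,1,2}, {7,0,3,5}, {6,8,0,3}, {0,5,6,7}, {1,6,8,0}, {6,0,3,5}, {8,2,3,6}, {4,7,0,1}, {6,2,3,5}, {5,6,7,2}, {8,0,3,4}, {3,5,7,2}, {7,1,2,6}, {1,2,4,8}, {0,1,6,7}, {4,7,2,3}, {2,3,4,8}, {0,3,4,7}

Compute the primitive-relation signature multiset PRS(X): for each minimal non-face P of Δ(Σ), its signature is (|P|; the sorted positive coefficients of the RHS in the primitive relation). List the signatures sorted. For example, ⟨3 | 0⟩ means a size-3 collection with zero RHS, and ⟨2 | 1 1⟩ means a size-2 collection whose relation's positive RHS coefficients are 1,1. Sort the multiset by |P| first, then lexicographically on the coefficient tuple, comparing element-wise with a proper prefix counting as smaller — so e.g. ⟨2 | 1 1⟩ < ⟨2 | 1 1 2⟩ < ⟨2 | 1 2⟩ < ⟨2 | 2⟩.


Minimal non-faces — 8 found among 9 rays, 20 max cones:

  P={1,3}:  v_{1} + v_{3} = 0 ; sig = ⟨2 | 0⟩
  P={7,8}:  v_{7} + v_{8} = 0 ; sig = ⟨2 | 0⟩
  P={0,2}:  v_{0} + v_{2} = v_{8} ; sig = ⟨2 | 1⟩
  P={4,5}:  v_{4} + v_{5} = v_{7} ; sig = ⟨2 | 1⟩
  P={4,6}:  v_{4} + v_{6} = v_{1} ; sig = ⟨2 | 1⟩
  P={1,5}:  v_{1} + v_{5} = v_{6} + v_{7} ; sig = ⟨2 | 1 1⟩
  P={5,8}:  v_{5} + v_{8} = v_{3} + v_{6} ; sig = ⟨2 | 1 1⟩
  P={3,6,7}:  v_{3} + v_{6} + v_{7} = v_{5} ; sig = ⟨3 | 1⟩

so the primitive-relation signature multiset is
{ ⟨2 | 0⟩ ×2,  ⟨2 | 1⟩ ×3,  ⟨2 | 1 1⟩ ×2,  ⟨3 | 1⟩ }


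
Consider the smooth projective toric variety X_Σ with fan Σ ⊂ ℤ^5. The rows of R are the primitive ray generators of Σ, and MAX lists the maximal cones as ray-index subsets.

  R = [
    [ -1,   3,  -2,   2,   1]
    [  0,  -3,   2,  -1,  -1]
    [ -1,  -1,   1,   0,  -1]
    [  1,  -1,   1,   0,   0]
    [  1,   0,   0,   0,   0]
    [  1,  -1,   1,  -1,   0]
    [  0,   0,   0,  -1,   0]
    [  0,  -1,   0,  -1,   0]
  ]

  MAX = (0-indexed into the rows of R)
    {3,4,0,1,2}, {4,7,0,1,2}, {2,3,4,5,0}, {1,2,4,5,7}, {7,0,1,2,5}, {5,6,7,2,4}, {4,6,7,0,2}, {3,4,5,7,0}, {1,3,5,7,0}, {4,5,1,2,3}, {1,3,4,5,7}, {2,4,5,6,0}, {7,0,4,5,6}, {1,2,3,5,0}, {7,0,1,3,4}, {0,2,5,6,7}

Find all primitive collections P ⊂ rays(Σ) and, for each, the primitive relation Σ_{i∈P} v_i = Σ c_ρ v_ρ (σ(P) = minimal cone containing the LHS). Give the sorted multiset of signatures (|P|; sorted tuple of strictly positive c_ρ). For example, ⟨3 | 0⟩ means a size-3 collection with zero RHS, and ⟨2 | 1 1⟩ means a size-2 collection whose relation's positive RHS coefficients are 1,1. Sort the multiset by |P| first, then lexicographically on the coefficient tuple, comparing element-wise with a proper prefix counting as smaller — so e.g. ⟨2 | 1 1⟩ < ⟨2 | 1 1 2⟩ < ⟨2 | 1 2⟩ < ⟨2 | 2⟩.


5 collections generate NE(X_Σ); each relation:

  P={3,6}:  v_{3} + v_{6} = v_{5} — sig = ⟨2 | 1⟩
  P={1,6}:  v_{1} + v_{6} = v_{2} + v_{5} + v_{7} — sig = ⟨2 | 1 1 1⟩
  P={2,3,7}:  v_{2} + v_{3} + v_{7} = v_{1} — sig = ⟨3 | 1⟩
  P={0,1,4,5}:  v_{0} + v_{1} + v_{4} + v_{5} = v_{3} — sig = ⟨4 | 1⟩
  P={0,2,4,5,7}:  v_{0} + v_{2} + v_{4} + v_{5} + v_{7} = 0 — sig = ⟨5 | 0⟩

Hence PRS(X_Σ) =
    ⟨2 | 1⟩
    ⟨2 | 1 1 1⟩
    ⟨3 | 1⟩
    ⟨4 | 1⟩
    ⟨5 | 0⟩


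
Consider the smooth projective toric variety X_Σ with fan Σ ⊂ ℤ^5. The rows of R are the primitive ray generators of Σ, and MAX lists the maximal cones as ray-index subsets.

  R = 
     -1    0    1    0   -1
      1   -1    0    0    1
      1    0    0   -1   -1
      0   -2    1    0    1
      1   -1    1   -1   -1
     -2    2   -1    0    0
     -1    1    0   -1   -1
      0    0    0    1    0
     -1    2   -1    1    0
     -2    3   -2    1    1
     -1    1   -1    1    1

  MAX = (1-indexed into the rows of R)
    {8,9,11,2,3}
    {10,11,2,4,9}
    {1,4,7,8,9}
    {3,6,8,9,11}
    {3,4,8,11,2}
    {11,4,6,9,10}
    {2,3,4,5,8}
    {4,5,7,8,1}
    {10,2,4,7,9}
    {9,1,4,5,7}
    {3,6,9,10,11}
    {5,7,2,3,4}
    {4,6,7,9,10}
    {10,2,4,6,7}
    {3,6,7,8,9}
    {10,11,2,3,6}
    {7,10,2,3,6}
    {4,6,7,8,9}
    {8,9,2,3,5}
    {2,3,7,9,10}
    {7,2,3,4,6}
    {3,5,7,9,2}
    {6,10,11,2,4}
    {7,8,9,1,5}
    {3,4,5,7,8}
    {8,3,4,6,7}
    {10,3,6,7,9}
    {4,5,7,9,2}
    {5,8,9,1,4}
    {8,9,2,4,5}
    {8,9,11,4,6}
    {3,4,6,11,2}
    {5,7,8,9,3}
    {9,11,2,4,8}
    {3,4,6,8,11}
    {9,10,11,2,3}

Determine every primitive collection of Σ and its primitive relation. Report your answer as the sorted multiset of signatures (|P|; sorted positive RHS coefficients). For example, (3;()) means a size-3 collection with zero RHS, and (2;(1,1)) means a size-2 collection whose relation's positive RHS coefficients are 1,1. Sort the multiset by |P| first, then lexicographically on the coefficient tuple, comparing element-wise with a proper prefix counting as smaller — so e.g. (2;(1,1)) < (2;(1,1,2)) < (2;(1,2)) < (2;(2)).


Δ(Σ) — 11 vertices, 16 min non-faces:

  {5,11}:  v_{5} + v_{11} = 0  ⟹  sig = (2;())
  {5,6}:  v_{5} + v_{6} = v_{7}  ⟹  sig = (2;(1))
  {7,11}:  v_{7} + v_{11} = v_{6}  ⟹  sig = (2;(1))
  {8,10}:  v_{8} + v_{10} = v_{9} + v_{11}  ⟹  sig = (2;(1,1))
  {1,2}:  v_{1} + v_{2} = v_{4} + v_{5} + v_{9}  ⟹  sig = (2;(1,1,1))
  {1,3}:  v_{1} + v_{3} = v_{5} + v_{7} + v_{8}  ⟹  sig = (2;(1,1,1))
  {5,10}:  v_{5} + v_{10} = v_{2} + v_{7} + v_{9}  ⟹  sig = (2;(1,1,1))
  {1,11}:  v_{1} + v_{11} = v_{4} + v_{7} + v_{8} + v_{9}  ⟹  sig = (2;(1,1,1,1))
  {1,6}:  v_{1} + v_{6} = v_{4} + 2·v_{7} + v_{8} + v_{9}  ⟹  sig = (2;(1,1,1,2))
  {1,10}:  v_{1} + v_{10} = v_{4} + v_{7} + 2·v_{9}  ⟹  sig = (2;(1,1,2))
  {2,7,8}:  v_{2} + v_{7} + v_{8} = 0  ⟹  sig = (3;())
  {3,4,9}:  v_{3} + v_{4} + v_{9} = 0  ⟹  sig = (3;())
  {2,6,8}:  v_{2} + v_{6} + v_{8} = v_{11}  ⟹  sig = (3;(1))
  {2,6,9}:  v_{2} + v_{6} + v_{9} = v_{10}  ⟹  sig = (3;(1))
  {3,4,10}:  v_{3} + v_{4} + v_{10} = v_{2} + v_{6}  ⟹  sig = (3;(1,1))
  {4,5,7,8,9}:  v_{4} + v_{5} + v_{7} + v_{8} + v_{9} = v_{1}  ⟹  sig = (5;(1))

Sorted signature multiset PRS(X):
[(2;()), (2;(1)), (2;(1)), (2;(1,1)), (2;(1,1,1)), (2;(1,1,1)), (2;(1,1,1)), (2;(1,1,1,1)), (2;(1,1,1,2)), (2;(1,1,2)), (3;()), (3;()), (3;(1)), (3;(1)), (3;(1,1)), (5;(1))]


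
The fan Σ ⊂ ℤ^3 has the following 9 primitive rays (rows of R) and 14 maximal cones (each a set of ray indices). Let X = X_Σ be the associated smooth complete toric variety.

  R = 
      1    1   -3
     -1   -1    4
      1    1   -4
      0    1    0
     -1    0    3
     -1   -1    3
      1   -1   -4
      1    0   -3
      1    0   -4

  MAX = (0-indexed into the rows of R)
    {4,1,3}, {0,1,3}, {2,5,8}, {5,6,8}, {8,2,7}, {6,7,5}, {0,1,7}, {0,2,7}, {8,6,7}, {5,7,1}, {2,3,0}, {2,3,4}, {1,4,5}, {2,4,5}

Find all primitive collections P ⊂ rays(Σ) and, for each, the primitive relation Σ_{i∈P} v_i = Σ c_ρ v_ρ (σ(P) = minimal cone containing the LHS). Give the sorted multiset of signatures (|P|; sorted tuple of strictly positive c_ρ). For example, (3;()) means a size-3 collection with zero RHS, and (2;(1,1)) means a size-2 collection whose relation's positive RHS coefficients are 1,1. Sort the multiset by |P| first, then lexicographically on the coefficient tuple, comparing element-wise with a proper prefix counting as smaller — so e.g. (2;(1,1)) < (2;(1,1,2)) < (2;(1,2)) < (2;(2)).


The 17 primitive collections of Σ (r=9, n=3):

  {0,5}:  v_{0} + v_{5} = 0 — sig = (2;())
  {1,2}:  v_{1} + v_{2} = 0 — sig = (2;())
  {4,7}:  v_{4} + v_{7} = 0 — sig = (2;())
  {0,4}:  v_{0} + v_{4} = v_{3} — sig = (2;(1))
  {3,5}:  v_{3} + v_{5} = v_{4} — sig = (2;(1))
  {3,6}:  v_{3} + v_{6} = v_{8} — sig = (2;(1))
  {3,7}:  v_{3} + v_{7} = v_{0} — sig = (2;(1))
  {3,8}:  v_{3} + v_{8} = v_{2} — sig = (2;(1))
  {0,6}:  v_{0} + v_{6} = v_{7} + v_{8} — sig = (2;(1,1))
  {0,8}:  v_{0} + v_{8} = v_{2} + v_{7} — sig = (2;(1,1))
  {1,8}:  v_{1} + v_{8} = v_{5} + v_{7} — sig = (2;(1,1))
  {4,6}:  v_{4} + v_{6} = v_{5} + v_{8} — sig = (2;(1,1))
  {4,8}:  v_{4} + v_{8} = v_{2} + v_{5} — sig = (2;(1,1))
  {2,6}:  v_{2} + v_{6} = 2·v_{8} — sig = (2;(2))
  {1,6}:  v_{1} + v_{6} = 2·v_{5} + 2·v_{7} — sig = (2;(2,2))
  {2,5,7}:  v_{2} + v_{5} + v_{7} = v_{8} — sig = (3;(1))
  {5,7,8}:  v_{5} + v_{7} + v_{8} = v_{6} — sig = (3;(1))

Sorted signature multiset PRS(X):
{ (2;()) ×3,  (2;(1)) ×5,  (2;(1,1)) ×5,  (2;(2)),  (2;(2,2)),  (3;(1)) ×2 }


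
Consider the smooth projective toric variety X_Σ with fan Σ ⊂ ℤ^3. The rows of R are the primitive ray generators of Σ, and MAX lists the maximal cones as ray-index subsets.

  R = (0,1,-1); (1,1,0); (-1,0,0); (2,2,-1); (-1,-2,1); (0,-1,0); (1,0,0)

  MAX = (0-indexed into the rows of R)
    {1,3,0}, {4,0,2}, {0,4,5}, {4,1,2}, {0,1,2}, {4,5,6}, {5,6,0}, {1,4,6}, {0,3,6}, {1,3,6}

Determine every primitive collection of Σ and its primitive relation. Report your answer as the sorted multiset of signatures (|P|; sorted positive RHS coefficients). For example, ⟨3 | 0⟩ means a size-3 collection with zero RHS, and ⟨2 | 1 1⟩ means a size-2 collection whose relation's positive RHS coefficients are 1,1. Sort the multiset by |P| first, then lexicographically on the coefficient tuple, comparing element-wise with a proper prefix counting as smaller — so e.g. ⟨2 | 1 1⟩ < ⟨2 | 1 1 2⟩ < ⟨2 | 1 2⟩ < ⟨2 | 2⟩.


9 minimal non-faces of Δ(Σ) (on 7 rays):

  {2,6}:  v_{2} + v_{6} = 0  so sig = ⟨2 | 0⟩
  {1,5}:  v_{1} + v_{5} = v_{6}  so sig = ⟨2 | 1⟩
  {3,4}:  v_{3} + v_{4} = v_{6}  so sig = ⟨2 | 1⟩
  {2,3}:  v_{2} + v_{3} = v_{0} + v_{1}  so sig = ⟨2 | 1 1⟩
  {2,5}:  v_{2} + v_{5} = v_{0} + v_{4}  so sig = ⟨2 | 1 1⟩
  {3,5}:  v_{3} + v_{5} = v_{0} + 2·v_{6}  so sig = ⟨2 | 1 2⟩
  {0,1,4}:  v_{0} + v_{1} + v_{4} = 0  so sig = ⟨3 | 0⟩
  {0,1,6}:  v_{0} + v_{1} + v_{6} = v_{3}  so sig = ⟨3 | 1⟩
  {0,4,6}:  v_{0} + v_{4} + v_{6} = v_{5}  so sig = ⟨3 | 1⟩

Hence PRS(X_Σ) =
[⟨2 | 0⟩, ⟨2 | 1⟩, ⟨2 | 1⟩, ⟨2 | 1 1⟩, ⟨2 | 1 1⟩, ⟨2 | 1 2⟩, ⟨3 | 0⟩, ⟨3 | 1⟩, ⟨3 | 1⟩]


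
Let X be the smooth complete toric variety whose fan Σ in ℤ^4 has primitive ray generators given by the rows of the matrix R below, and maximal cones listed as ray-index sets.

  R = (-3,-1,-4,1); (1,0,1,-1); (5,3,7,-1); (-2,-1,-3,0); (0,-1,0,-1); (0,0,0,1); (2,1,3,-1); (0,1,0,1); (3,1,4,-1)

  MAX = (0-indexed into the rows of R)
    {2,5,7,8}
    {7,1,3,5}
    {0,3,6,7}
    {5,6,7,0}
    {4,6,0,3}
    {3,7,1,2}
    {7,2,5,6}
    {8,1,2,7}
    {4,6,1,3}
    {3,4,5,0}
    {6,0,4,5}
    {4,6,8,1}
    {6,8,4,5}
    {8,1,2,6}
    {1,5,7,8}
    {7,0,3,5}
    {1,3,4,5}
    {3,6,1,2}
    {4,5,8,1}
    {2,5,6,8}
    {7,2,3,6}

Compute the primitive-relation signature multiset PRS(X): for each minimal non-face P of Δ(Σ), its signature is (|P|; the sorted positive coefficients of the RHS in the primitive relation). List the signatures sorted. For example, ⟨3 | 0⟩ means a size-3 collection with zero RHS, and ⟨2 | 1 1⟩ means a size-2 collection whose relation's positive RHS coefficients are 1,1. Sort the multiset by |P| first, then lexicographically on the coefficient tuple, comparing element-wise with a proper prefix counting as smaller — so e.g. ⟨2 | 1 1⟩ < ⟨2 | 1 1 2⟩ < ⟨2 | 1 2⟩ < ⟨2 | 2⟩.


Δ(Σ) — 9 vertices, 12 min non-faces:

  P = {0,8}:  v_{0} + v_{8} = 0  →  sig = ⟨2 | 0⟩
  P = {4,7}:  v_{4} + v_{7} = 0  →  sig = ⟨2 | 0⟩
  P = {0,1}:  v_{0} + v_{1} = v_{3}  →  sig = ⟨2 | 1⟩
  P = {3,8}:  v_{3} + v_{8} = v_{1}  →  sig = ⟨2 | 1⟩
  P = {0,2}:  v_{0} + v_{2} = v_{6} + v_{7}  →  sig = ⟨2 | 1 1⟩
  P = {2,4}:  v_{2} + v_{4} = v_{6} + v_{8}  →  sig = ⟨2 | 1 1⟩
  P = {3,5,6}:  v_{3} + v_{5} + v_{6} = 0  →  sig = ⟨3 | 0⟩
  P = {1,5,6}:  v_{1} + v_{5} + v_{6} = v_{8}  →  sig = ⟨3 | 1⟩
  P = {6,7,8}:  v_{6} + v_{7} + v_{8} = v_{2}  →  sig = ⟨3 | 1⟩
  P = {1,6,7}:  v_{1} + v_{6} + v_{7} = v_{2} + v_{3}  →  sig = ⟨3 | 1 1⟩
  P = {2,3,5}:  v_{2} + v_{3} + v_{5} = v_{7} + v_{8}  →  sig = ⟨3 | 1 1⟩
  P = {1,2,5}:  v_{1} + v_{2} + v_{5} = v_{7} + 2·v_{8}  →  sig = ⟨3 | 1 2⟩

Sorted signature multiset PRS(X):
    |P|=2: 6 collections, coeffs (), (), (1), (1), (1,1), (1,1)
    |P|=3: 6 collections, coeffs (), (1), (1), (1,1), (1,1), (1,2)


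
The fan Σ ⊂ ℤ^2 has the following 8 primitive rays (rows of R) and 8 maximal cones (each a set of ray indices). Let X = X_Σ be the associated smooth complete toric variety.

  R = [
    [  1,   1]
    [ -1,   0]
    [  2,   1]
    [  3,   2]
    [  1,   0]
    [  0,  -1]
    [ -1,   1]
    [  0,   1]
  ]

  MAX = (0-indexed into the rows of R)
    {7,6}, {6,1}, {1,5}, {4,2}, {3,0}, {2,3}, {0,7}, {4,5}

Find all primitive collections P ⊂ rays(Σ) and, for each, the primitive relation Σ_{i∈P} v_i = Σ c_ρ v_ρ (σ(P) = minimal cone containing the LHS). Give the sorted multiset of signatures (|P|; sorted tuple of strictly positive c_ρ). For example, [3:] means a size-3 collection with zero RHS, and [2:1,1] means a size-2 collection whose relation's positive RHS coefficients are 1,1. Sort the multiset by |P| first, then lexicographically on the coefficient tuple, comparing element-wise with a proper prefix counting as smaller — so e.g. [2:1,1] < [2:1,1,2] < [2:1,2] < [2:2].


Primitive collections (20):

  {1,4}:  v_{1} + v_{4} = 0 — sig = [2:]
  {5,7}:  v_{5} + v_{7} = 0 — sig = [2:]
  {0,1}:  v_{0} + v_{1} = v_{7} — sig = [2:1]
  {0,2}:  v_{0} + v_{2} = v_{3} — sig = [2:1]
  {0,4}:  v_{0} + v_{4} = v_{2} — sig = [2:1]
  {0,5}:  v_{0} + v_{5} = v_{4} — sig = [2:1]
  {1,2}:  v_{1} + v_{2} = v_{0} — sig = [2:1]
  {1,7}:  v_{1} + v_{7} = v_{6} — sig = [2:1]
  {4,6}:  v_{4} + v_{6} = v_{7} — sig = [2:1]
  {4,7}:  v_{4} + v_{7} = v_{0} — sig = [2:1]
  {5,6}:  v_{5} + v_{6} = v_{1} — sig = [2:1]
  {2,6}:  v_{2} + v_{6} = v_{0} + v_{7} — sig = [2:1,1]
  {3,5}:  v_{3} + v_{5} = v_{2} + v_{4} — sig = [2:1,1]
  {3,6}:  v_{3} + v_{6} = 2·v_{0} + v_{7} — sig = [2:1,2]
  {0,6}:  v_{0} + v_{6} = 2·v_{7} — sig = [2:2]
  {1,3}:  v_{1} + v_{3} = 2·v_{0} — sig = [2:2]
  {2,5}:  v_{2} + v_{5} = 2·v_{4} — sig = [2:2]
  {2,7}:  v_{2} + v_{7} = 2·v_{0} — sig = [2:2]
  {3,4}:  v_{3} + v_{4} = 2·v_{2} — sig = [2:2]
  {3,7}:  v_{3} + v_{7} = 3·v_{0} — sig = [2:3]

Hence PRS(X_Σ) =
    |P|=2: 20 collections, coeffs (), (), (1), (1), (1), (1), (1), (1), (1), (1), (1), (1,1), (1,1), (1,2), (2), (2), (2), (2), (2), (3)


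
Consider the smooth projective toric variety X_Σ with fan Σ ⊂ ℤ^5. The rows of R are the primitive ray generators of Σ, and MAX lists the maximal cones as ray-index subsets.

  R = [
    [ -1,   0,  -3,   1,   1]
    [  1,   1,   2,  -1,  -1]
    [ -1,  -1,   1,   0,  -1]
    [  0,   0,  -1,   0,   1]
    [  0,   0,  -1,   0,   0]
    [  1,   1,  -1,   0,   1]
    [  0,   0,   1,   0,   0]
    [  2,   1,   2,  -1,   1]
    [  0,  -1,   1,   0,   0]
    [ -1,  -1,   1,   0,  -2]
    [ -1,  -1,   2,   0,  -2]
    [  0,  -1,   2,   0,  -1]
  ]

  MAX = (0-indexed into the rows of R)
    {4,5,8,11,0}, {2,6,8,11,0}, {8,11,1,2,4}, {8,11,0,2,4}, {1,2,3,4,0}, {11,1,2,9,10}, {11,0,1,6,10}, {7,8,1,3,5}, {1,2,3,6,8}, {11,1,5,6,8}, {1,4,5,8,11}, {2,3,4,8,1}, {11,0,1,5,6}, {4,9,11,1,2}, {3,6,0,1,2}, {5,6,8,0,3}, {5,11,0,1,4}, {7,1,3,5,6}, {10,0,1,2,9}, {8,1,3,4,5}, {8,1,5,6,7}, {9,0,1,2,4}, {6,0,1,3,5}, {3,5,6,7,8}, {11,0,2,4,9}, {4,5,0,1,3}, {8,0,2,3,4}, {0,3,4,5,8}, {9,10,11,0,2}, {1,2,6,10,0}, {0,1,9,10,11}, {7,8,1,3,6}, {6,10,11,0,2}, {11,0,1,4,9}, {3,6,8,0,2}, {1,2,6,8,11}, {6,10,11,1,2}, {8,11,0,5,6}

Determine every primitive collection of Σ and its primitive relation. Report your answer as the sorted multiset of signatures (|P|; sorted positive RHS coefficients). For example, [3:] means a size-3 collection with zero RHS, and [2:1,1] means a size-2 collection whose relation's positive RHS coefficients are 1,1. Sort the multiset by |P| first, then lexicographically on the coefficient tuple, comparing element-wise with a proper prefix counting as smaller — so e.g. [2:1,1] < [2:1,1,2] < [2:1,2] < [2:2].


The 20 primitive collections of Σ (r=12, n=5):

  P={2,5}:  v_{2} + v_{5} = 0  ⟹  sig = [2:]
  P={4,6}:  v_{4} + v_{6} = 0  ⟹  sig = [2:]
  P={3,10}:  v_{3} + v_{10} = v_{2}  ⟹  sig = [2:1]
  P={3,11}:  v_{3} + v_{11} = v_{8}  ⟹  sig = [2:1]
  P={4,10}:  v_{4} + v_{10} = v_{9}  ⟹  sig = [2:1]
  P={6,9}:  v_{6} + v_{9} = v_{10}  ⟹  sig = [2:1]
  P={3,9}:  v_{3} + v_{9} = v_{2} + v_{4}  ⟹  sig = [2:1,1]
  P={7,9}:  v_{7} + v_{9} = v_{1} + v_{8}  ⟹  sig = [2:1,1]
  P={8,10}:  v_{8} + v_{10} = v_{2} + v_{11}  ⟹  sig = [2:1,1]
  P={0,7}:  v_{0} + v_{7} = v_{3} + v_{5} + v_{6}  ⟹  sig = [2:1,1,1]
  P={5,10}:  v_{5} + v_{10} = v_{0} + v_{1} + v_{11}  ⟹  sig = [2:1,1,1]
  P={7,10}:  v_{7} + v_{10} = v_{1} + v_{6} + v_{8}  ⟹  sig = [2:1,1,1]
  P={8,9}:  v_{8} + v_{9} = v_{2} + v_{4} + v_{11}  ⟹  sig = [2:1,1,1]
  P={2,7}:  v_{2} + v_{7} = v_{1} + v_{3} + v_{6} + v_{8}  ⟹  sig = [2:1,1,1,1]
  P={4,7}:  v_{4} + v_{7} = v_{1} + v_{3} + v_{5} + v_{8}  ⟹  sig = [2:1,1,1,1]
  P={5,9}:  v_{5} + v_{9} = v_{0} + v_{1} + v_{4} + v_{11}  ⟹  sig = [2:1,1,1,1]
  P={7,11}:  v_{7} + v_{11} = v_{1} + v_{5} + v_{6} + 2·v_{8}  ⟹  sig = [2:1,1,1,2]
  P={0,1,8}:  v_{0} + v_{1} + v_{8} = 0  ⟹  sig = [3:]
  P={0,1,2,11}:  v_{0} + v_{1} + v_{2} + v_{11} = v_{10}  ⟹  sig = [4:1]
  P={1,3,5,6,8}:  v_{1} + v_{3} + v_{5} + v_{6} + v_{8} = v_{7}  ⟹  sig = [5:1]

Sorted signature multiset PRS(X):
[[2:], [2:], [2:1], [2:1], [2:1], [2:1], [2:1,1], [2:1,1], [2:1,1], [2:1,1,1], [2:1,1,1], [2:1,1,1], [2:1,1,1], [2:1,1,1,1], [2:1,1,1,1], [2:1,1,1,1], [2:1,1,1,2], [3:], [4:1], [5:1]]
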